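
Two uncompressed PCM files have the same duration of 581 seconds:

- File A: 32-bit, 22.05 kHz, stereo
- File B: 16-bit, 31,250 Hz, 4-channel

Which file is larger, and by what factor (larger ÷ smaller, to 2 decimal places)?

File A: 22,050 × 4 × 2 = 176,400 bytes/s.
File B: 31,250 × 2 × 4 = 250,000 bytes/s.
File B is larger; ratio = 145,250,000 / 102,488,400 = 1.42.

File B, by a factor of 1.42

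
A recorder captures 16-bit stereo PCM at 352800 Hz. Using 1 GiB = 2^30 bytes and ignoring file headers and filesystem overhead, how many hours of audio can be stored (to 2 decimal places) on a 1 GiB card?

0.21 hours

Uncompressed byte rate = 352,800 × 2 × 2 = 1,411,200 bytes/s.
Capacity = 1 × 1,073,741,824 = 1,073,741,824 bytes.
1,073,741,824 / 1,411,200 ≈ 760.87 s → 0.21 hours.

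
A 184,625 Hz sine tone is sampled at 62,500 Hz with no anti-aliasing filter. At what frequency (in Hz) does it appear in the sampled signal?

Nyquist = 62,500/2 = 31,250 Hz; 184,625 Hz exceeds it.
Alias = |184,625 − 3×62,500| = |184,625 − 187,500| = 2,875 Hz.

2,875 Hz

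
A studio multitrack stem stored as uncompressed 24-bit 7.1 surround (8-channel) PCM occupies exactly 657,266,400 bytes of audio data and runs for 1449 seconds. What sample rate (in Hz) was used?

18,900 Hz

Bytes = sample_rate × seconds × bytes_per_sample × channels.
sample_rate = 657,266,400 / (1,449 × 3 × 8) = 657,266,400 / 34,776 = 18,900 Hz.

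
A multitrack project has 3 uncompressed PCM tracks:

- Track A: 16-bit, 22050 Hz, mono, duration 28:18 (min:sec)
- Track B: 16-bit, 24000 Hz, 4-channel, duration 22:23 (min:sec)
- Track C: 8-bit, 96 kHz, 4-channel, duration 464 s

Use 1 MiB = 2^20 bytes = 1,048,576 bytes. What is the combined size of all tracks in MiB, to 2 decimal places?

Track A: 28:18 (min:sec) = 1,698 s; 22,050 × 1,698 × 2 × 1 = 74,881,800 bytes.
Track B: 22:23 (min:sec) = 1,343 s; 24,000 × 1,343 × 2 × 4 = 257,856,000 bytes.
Track C: 96,000 × 464 × 1 × 4 = 178,176,000 bytes.
Total = 510,913,800 bytes = 487.25 MiB.

487.25 MiB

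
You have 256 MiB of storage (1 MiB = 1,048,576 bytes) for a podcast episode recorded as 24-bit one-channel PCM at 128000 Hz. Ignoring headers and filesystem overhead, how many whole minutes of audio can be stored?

Uncompressed byte rate = 128,000 × 3 × 1 = 384,000 bytes/s.
Capacity = 256 × 1,048,576 = 268,435,456 bytes.
268,435,456 / 384,000 ≈ 699.05 s → 11 minutes.

11 minutes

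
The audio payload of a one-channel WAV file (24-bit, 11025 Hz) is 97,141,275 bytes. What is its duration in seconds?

2,937 seconds

Byte rate = 11,025 × 3 × 1 = 33,075 bytes/s.
Duration = 97,141,275 / 33,075 = 2,937 s.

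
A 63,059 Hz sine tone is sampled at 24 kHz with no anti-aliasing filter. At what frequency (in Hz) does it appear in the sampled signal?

Nyquist = 24,000/2 = 12,000 Hz; 63,059 Hz exceeds it.
Alias = |63,059 − 3×24,000| = |63,059 − 72,000| = 8,941 Hz.

8,941 Hz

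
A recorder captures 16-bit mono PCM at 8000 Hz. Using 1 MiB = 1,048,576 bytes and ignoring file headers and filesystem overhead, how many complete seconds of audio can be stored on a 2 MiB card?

Uncompressed byte rate = 8,000 × 2 × 1 = 16,000 bytes/s.
Capacity = 2 × 1,048,576 = 2,097,152 bytes.
2,097,152 / 16,000 ≈ 131.07 s → 131 seconds.

131 seconds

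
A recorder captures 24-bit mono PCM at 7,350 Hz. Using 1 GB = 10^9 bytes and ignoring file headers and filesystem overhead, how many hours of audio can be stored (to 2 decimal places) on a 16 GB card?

201.56 hours

Uncompressed byte rate = 7,350 × 3 × 1 = 22,050 bytes/s.
Capacity = 16 × 1,000,000,000 = 16,000,000,000 bytes.
16,000,000,000 / 22,050 ≈ 725623.58 s → 201.56 hours.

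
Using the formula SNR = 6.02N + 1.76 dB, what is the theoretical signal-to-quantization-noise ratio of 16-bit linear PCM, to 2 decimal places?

98.08 dB

6.02 × 16 + 1.76 = 98.08 dB.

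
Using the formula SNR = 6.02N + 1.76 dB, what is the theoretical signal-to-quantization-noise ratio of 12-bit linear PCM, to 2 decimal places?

6.02 × 12 + 1.76 = 74.00 dB.

74.00 dB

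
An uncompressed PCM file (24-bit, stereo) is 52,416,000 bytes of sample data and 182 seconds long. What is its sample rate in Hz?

Bytes = sample_rate × seconds × bytes_per_sample × channels.
sample_rate = 52,416,000 / (182 × 3 × 2) = 52,416,000 / 1,092 = 48,000 Hz.

48,000 Hz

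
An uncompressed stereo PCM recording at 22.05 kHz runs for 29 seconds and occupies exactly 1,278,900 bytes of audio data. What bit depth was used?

Bytes per sample = 1,278,900 / (22,050 × 29 × 2) = 1,278,900 / 1,278,900 = 1.
Bit depth = 1 × 8 = 8 bits.

8 bits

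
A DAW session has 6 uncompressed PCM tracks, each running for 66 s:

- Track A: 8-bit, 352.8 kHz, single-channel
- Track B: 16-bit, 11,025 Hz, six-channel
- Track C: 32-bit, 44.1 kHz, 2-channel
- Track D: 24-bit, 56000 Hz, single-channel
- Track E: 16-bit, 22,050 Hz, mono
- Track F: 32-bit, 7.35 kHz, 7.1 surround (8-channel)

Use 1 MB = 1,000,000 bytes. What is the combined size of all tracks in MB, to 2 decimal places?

84.82 MB

Track A: 352,800 × 66 × 1 × 1 = 23,284,800 bytes.
Track B: 11,025 × 66 × 2 × 6 = 8,731,800 bytes.
Track C: 44,100 × 66 × 4 × 2 = 23,284,800 bytes.
Track D: 56,000 × 66 × 3 × 1 = 11,088,000 bytes.
Track E: 22,050 × 66 × 2 × 1 = 2,910,600 bytes.
Track F: 7,350 × 66 × 4 × 8 = 15,523,200 bytes.
Total = 84,823,200 bytes = 84.82 MB.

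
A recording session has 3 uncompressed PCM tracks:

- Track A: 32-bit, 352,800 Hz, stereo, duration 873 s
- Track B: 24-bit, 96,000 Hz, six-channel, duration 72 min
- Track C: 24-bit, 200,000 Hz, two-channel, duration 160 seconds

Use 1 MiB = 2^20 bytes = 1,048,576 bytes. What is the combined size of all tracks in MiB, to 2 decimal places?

9652.06 MiB

Track A: 352,800 × 873 × 4 × 2 = 2,463,955,200 bytes.
Track B: 72 min = 4,320 s; 96,000 × 4,320 × 3 × 6 = 7,464,960,000 bytes.
Track C: 200,000 × 160 × 3 × 2 = 192,000,000 bytes.
Total = 10,120,915,200 bytes = 9652.06 MiB.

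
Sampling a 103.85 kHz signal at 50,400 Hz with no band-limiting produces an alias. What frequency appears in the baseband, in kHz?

3.05 kHz

Nyquist = 50,400/2 = 25,200 Hz; 103,850 Hz exceeds it.
Alias = |103,850 − 2×50,400| = |103,850 − 100,800| = 3,050 Hz = 3.05 kHz.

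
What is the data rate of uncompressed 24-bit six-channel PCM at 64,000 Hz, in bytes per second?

1,152,000 bytes/s

Bit rate = 64,000 × 24 × 6 = 9,216,000 bits/s.
9,216,000 / 8 = 1,152,000 bytes/s.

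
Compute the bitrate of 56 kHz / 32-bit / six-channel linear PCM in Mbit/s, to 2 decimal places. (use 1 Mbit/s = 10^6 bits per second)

Bit rate = 56,000 × 32 × 6 = 10,752,000 bits/s.
= 10.75 Mbit/s.

10.75 Mbit/s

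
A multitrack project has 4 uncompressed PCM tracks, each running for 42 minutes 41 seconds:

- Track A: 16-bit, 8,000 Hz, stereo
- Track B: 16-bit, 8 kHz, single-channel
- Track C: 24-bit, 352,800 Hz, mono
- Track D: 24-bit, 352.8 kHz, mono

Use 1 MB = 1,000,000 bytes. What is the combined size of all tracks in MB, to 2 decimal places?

5544.05 MB

42 minutes 41 seconds = 2,561 s.
Track A: 8,000 × 2,561 × 2 × 2 = 81,952,000 bytes.
Track B: 8,000 × 2,561 × 2 × 1 = 40,976,000 bytes.
Track C: 352,800 × 2,561 × 3 × 1 = 2,710,562,400 bytes.
Track D: 352,800 × 2,561 × 3 × 1 = 2,710,562,400 bytes.
Total = 5,544,052,800 bytes = 5544.05 MB.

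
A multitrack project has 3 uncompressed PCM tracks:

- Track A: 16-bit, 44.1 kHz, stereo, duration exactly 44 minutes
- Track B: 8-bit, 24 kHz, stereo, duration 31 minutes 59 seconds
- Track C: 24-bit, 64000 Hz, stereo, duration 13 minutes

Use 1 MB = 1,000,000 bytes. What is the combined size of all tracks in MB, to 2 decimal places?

Track A: exactly 44 minutes = 2,640 s; 44,100 × 2,640 × 2 × 2 = 465,696,000 bytes.
Track B: 31 minutes 59 seconds = 1,919 s; 24,000 × 1,919 × 1 × 2 = 92,112,000 bytes.
Track C: 13 minutes = 780 s; 64,000 × 780 × 3 × 2 = 299,520,000 bytes.
Total = 857,328,000 bytes = 857.33 MB.

857.33 MB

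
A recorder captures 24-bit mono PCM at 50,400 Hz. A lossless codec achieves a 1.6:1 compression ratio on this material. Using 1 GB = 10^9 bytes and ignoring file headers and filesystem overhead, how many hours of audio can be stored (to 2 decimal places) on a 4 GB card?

Uncompressed byte rate = 50,400 × 3 × 1 = 151,200 bytes/s.
After 1.6:1 compression, effective rate ≈ 94500 bytes/s.
Capacity = 4 × 1,000,000,000 = 4,000,000,000 bytes.
4,000,000,000 / effective rate ≈ 42328.04 s → 11.76 hours.

11.76 hours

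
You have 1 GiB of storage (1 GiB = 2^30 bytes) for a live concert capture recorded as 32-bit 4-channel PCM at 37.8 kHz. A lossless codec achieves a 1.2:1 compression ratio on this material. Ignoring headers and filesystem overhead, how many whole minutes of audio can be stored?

35 minutes

Uncompressed byte rate = 37,800 × 4 × 4 = 604,800 bytes/s.
After 1.2:1 compression, effective rate ≈ 504000 bytes/s.
Capacity = 1 × 1,073,741,824 = 1,073,741,824 bytes.
1,073,741,824 / effective rate ≈ 2130.44 s → 35 minutes.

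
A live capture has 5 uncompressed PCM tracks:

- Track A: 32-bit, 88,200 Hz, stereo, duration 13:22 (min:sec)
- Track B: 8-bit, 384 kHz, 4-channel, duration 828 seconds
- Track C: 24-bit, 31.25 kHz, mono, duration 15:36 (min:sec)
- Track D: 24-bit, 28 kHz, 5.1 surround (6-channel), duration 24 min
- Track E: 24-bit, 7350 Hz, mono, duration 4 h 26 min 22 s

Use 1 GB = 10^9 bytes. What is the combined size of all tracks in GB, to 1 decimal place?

Track A: 13:22 (min:sec) = 802 s; 88,200 × 802 × 4 × 2 = 565,891,200 bytes.
Track B: 384,000 × 828 × 1 × 4 = 1,271,808,000 bytes.
Track C: 15:36 (min:sec) = 936 s; 31,250 × 936 × 3 × 1 = 87,750,000 bytes.
Track D: 24 min = 1,440 s; 28,000 × 1,440 × 3 × 6 = 725,760,000 bytes.
Track E: 4 h 26 min 22 s = 15,982 s; 7,350 × 15,982 × 3 × 1 = 352,403,100 bytes.
Total = 3,003,612,300 bytes = 3.0 GB.

3.0 GB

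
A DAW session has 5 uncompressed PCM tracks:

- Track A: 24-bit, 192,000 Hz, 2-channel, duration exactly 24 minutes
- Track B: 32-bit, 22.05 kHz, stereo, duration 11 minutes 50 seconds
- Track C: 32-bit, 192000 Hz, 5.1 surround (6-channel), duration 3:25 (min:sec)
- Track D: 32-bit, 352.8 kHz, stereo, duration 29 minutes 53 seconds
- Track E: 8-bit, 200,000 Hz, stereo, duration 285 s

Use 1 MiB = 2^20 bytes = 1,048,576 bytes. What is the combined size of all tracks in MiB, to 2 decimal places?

Track A: exactly 24 minutes = 1,440 s; 192,000 × 1,440 × 3 × 2 = 1,658,880,000 bytes.
Track B: 11 minutes 50 seconds = 710 s; 22,050 × 710 × 4 × 2 = 125,244,000 bytes.
Track C: 3:25 (min:sec) = 205 s; 192,000 × 205 × 4 × 6 = 944,640,000 bytes.
Track D: 29 minutes 53 seconds = 1,793 s; 352,800 × 1,793 × 4 × 2 = 5,060,563,200 bytes.
Track E: 200,000 × 285 × 1 × 2 = 114,000,000 bytes.
Total = 7,903,327,200 bytes = 7537.20 MiB.

7537.20 MiB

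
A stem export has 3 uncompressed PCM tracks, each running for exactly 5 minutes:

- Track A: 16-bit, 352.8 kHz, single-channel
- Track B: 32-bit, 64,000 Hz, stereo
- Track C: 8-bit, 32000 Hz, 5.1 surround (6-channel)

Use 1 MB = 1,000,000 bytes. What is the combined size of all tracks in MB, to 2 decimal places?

exactly 5 minutes = 300 s.
Track A: 352,800 × 300 × 2 × 1 = 211,680,000 bytes.
Track B: 64,000 × 300 × 4 × 2 = 153,600,000 bytes.
Track C: 32,000 × 300 × 1 × 6 = 57,600,000 bytes.
Total = 422,880,000 bytes = 422.88 MB.

422.88 MB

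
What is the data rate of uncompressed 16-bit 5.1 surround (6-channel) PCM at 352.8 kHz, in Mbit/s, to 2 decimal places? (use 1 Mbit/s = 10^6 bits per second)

Bit rate = 352,800 × 16 × 6 = 33,868,800 bits/s.
= 33.87 Mbit/s.

33.87 Mbit/s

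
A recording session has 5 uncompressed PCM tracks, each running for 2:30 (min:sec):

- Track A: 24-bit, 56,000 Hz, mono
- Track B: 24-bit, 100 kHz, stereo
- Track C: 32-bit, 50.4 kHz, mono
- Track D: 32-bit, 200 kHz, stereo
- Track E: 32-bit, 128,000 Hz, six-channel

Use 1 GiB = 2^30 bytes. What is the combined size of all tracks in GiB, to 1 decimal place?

2:30 (min:sec) = 150 s.
Track A: 56,000 × 150 × 3 × 1 = 25,200,000 bytes.
Track B: 100,000 × 150 × 3 × 2 = 90,000,000 bytes.
Track C: 50,400 × 150 × 4 × 1 = 30,240,000 bytes.
Track D: 200,000 × 150 × 4 × 2 = 240,000,000 bytes.
Track E: 128,000 × 150 × 4 × 6 = 460,800,000 bytes.
Total = 846,240,000 bytes = 0.8 GiB.

0.8 GiB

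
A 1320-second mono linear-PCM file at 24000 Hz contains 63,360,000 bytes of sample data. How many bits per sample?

16 bits

Bytes per sample = 63,360,000 / (24,000 × 1,320 × 1) = 63,360,000 / 31,680,000 = 2.
Bit depth = 2 × 8 = 16 bits.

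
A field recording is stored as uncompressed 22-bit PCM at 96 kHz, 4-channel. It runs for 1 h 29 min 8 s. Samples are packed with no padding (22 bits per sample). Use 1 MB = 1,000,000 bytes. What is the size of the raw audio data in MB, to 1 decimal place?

5647.5 MB

Duration = 1 h 29 min 8 s = 5,348 s.
Bits = 96,000 × 5,348 × 22 × 4 = 45,179,904,000 bits = 5,647,488,000 bytes.
5,647,488,000 / 1,000,000 = 5647.5 MB.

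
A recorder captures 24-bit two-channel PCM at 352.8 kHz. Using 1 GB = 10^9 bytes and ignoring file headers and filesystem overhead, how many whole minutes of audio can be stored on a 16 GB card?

125 minutes

Uncompressed byte rate = 352,800 × 3 × 2 = 2,116,800 bytes/s.
Capacity = 16 × 1,000,000,000 = 16,000,000,000 bytes.
16,000,000,000 / 2,116,800 ≈ 7558.58 s → 125 minutes.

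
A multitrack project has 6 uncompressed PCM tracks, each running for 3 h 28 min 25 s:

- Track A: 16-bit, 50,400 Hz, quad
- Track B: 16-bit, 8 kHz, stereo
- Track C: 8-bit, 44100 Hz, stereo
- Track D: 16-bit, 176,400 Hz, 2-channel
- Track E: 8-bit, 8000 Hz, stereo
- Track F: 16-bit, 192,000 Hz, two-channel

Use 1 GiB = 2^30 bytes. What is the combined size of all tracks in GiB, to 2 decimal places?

3 h 28 min 25 s = 12,505 s.
Track A: 50,400 × 12,505 × 2 × 4 = 5,042,016,000 bytes.
Track B: 8,000 × 12,505 × 2 × 2 = 400,160,000 bytes.
Track C: 44,100 × 12,505 × 1 × 2 = 1,102,941,000 bytes.
Track D: 176,400 × 12,505 × 2 × 2 = 8,823,528,000 bytes.
Track E: 8,000 × 12,505 × 1 × 2 = 200,080,000 bytes.
Track F: 192,000 × 12,505 × 2 × 2 = 9,603,840,000 bytes.
Total = 25,172,565,000 bytes = 23.44 GiB.

23.44 GiB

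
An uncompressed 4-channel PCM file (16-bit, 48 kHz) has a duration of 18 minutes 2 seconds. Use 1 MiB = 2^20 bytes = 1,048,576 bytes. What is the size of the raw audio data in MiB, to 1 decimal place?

396.2 MiB

Duration = 18 minutes 2 seconds = 1,082 s.
Bytes = 48,000 samples/s × 1,082 s × 2 bytes/sample × 4 ch = 415,488,000 bytes.
415,488,000 / 1,048,576 = 396.2 MiB.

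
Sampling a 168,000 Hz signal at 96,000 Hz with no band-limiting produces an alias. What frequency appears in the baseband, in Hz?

24,000 Hz

Nyquist = 96,000/2 = 48,000 Hz; 168,000 Hz exceeds it.
Alias = |168,000 − 2×96,000| = |168,000 − 192,000| = 24,000 Hz.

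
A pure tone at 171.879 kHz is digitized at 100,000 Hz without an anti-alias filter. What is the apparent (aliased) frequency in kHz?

28.121 kHz

Nyquist = 100,000/2 = 50,000 Hz; 171,879 Hz exceeds it.
Alias = |171,879 − 2×100,000| = |171,879 − 200,000| = 28,121 Hz = 28.121 kHz.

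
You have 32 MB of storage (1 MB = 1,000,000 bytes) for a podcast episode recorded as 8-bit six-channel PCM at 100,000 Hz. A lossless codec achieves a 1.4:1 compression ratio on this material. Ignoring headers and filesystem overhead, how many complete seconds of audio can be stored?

Uncompressed byte rate = 100,000 × 1 × 6 = 600,000 bytes/s.
After 1.4:1 compression, effective rate ≈ 428571.43 bytes/s.
Capacity = 32 × 1,000,000 = 32,000,000 bytes.
32,000,000 / effective rate ≈ 74.67 s → 74 seconds.

74 seconds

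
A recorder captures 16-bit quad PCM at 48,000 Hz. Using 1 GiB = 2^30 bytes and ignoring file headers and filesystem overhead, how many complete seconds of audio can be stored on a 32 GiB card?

89,478 seconds

Uncompressed byte rate = 48,000 × 2 × 4 = 384,000 bytes/s.
Capacity = 32 × 1,073,741,824 = 34,359,738,368 bytes.
34,359,738,368 / 384,000 ≈ 89478.49 s → 89,478 seconds.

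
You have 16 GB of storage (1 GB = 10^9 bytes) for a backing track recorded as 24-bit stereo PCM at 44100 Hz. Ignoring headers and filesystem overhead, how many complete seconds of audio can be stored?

Uncompressed byte rate = 44,100 × 3 × 2 = 264,600 bytes/s.
Capacity = 16 × 1,000,000,000 = 16,000,000,000 bytes.
16,000,000,000 / 264,600 ≈ 60468.63 s → 60,468 seconds.

60,468 seconds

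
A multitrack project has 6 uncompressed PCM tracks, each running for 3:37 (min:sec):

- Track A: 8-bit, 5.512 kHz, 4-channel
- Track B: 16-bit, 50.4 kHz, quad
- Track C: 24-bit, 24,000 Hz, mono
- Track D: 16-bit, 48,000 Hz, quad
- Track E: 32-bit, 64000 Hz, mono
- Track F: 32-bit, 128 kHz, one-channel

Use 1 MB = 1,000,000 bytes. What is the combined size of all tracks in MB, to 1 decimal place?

357.9 MB

3:37 (min:sec) = 217 s.
Track A: 5,512 × 217 × 1 × 4 = 4,784,416 bytes.
Track B: 50,400 × 217 × 2 × 4 = 87,494,400 bytes.
Track C: 24,000 × 217 × 3 × 1 = 15,624,000 bytes.
Track D: 48,000 × 217 × 2 × 4 = 83,328,000 bytes.
Track E: 64,000 × 217 × 4 × 1 = 55,552,000 bytes.
Track F: 128,000 × 217 × 4 × 1 = 111,104,000 bytes.
Total = 357,886,816 bytes = 357.9 MB.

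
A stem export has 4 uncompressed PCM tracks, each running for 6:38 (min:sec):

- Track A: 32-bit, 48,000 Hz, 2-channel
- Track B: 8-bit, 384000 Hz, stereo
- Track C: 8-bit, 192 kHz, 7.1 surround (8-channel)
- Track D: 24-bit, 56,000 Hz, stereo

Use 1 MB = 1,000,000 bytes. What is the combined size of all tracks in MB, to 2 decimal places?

1203.55 MB

6:38 (min:sec) = 398 s.
Track A: 48,000 × 398 × 4 × 2 = 152,832,000 bytes.
Track B: 384,000 × 398 × 1 × 2 = 305,664,000 bytes.
Track C: 192,000 × 398 × 1 × 8 = 611,328,000 bytes.
Track D: 56,000 × 398 × 3 × 2 = 133,728,000 bytes.
Total = 1,203,552,000 bytes = 1203.55 MB.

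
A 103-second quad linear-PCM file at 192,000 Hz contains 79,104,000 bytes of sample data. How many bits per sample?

8 bits

Bytes per sample = 79,104,000 / (192,000 × 103 × 4) = 79,104,000 / 79,104,000 = 1.
Bit depth = 1 × 8 = 8 bits.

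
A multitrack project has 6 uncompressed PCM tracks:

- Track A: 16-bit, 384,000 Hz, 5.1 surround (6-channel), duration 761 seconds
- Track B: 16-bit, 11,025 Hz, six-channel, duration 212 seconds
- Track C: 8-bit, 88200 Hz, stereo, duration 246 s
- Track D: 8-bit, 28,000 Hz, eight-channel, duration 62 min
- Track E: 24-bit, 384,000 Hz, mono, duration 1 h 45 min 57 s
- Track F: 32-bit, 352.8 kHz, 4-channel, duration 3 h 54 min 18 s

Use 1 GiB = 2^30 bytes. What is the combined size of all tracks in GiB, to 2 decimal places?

Track A: 384,000 × 761 × 2 × 6 = 3,506,688,000 bytes.
Track B: 11,025 × 212 × 2 × 6 = 28,047,600 bytes.
Track C: 88,200 × 246 × 1 × 2 = 43,394,400 bytes.
Track D: 62 min = 3,720 s; 28,000 × 3,720 × 1 × 8 = 833,280,000 bytes.
Track E: 1 h 45 min 57 s = 6,357 s; 384,000 × 6,357 × 3 × 1 = 7,323,264,000 bytes.
Track F: 3 h 54 min 18 s = 14,058 s; 352,800 × 14,058 × 4 × 4 = 79,354,598,400 bytes.
Total = 91,089,272,400 bytes = 84.83 GiB.

84.83 GiB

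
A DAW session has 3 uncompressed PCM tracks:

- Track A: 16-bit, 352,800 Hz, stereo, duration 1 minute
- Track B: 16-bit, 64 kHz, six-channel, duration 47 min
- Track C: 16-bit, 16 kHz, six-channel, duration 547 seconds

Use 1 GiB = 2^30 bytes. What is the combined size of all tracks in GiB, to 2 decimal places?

Track A: 1 minute = 60 s; 352,800 × 60 × 2 × 2 = 84,672,000 bytes.
Track B: 47 min = 2,820 s; 64,000 × 2,820 × 2 × 6 = 2,165,760,000 bytes.
Track C: 16,000 × 547 × 2 × 6 = 105,024,000 bytes.
Total = 2,355,456,000 bytes = 2.19 GiB.

2.19 GiB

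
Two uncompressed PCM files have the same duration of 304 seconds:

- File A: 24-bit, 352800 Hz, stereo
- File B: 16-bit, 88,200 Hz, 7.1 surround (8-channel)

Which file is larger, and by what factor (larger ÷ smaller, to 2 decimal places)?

File A: 352,800 × 3 × 2 = 2,116,800 bytes/s.
File B: 88,200 × 2 × 8 = 1,411,200 bytes/s.
File A is larger; ratio = 643,507,200 / 429,004,800 = 1.50.

File A, by a factor of 1.50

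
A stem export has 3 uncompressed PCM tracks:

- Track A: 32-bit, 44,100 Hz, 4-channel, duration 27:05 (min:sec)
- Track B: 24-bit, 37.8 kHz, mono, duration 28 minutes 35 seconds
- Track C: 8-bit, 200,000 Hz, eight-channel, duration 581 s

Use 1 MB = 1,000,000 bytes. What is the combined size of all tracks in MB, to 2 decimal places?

2270.68 MB

Track A: 27:05 (min:sec) = 1,625 s; 44,100 × 1,625 × 4 × 4 = 1,146,600,000 bytes.
Track B: 28 minutes 35 seconds = 1,715 s; 37,800 × 1,715 × 3 × 1 = 194,481,000 bytes.
Track C: 200,000 × 581 × 1 × 8 = 929,600,000 bytes.
Total = 2,270,681,000 bytes = 2270.68 MB.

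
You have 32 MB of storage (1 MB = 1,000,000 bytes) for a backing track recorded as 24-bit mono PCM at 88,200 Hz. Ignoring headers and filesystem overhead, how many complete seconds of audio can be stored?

120 seconds

Uncompressed byte rate = 88,200 × 3 × 1 = 264,600 bytes/s.
Capacity = 32 × 1,000,000 = 32,000,000 bytes.
32,000,000 / 264,600 ≈ 120.94 s → 120 seconds.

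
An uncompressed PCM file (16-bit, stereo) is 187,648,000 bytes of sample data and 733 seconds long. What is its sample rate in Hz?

64,000 Hz

Bytes = sample_rate × seconds × bytes_per_sample × channels.
sample_rate = 187,648,000 / (733 × 2 × 2) = 187,648,000 / 2,932 = 64,000 Hz.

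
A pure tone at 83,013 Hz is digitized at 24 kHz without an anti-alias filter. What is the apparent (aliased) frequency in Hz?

11,013 Hz

Nyquist = 24,000/2 = 12,000 Hz; 83,013 Hz exceeds it.
Alias = |83,013 − 3×24,000| = |83,013 − 72,000| = 11,013 Hz.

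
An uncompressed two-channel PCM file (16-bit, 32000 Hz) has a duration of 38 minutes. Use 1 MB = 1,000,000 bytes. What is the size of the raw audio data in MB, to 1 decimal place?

Duration = 38 minutes = 2,280 s.
Bytes = 32,000 samples/s × 2,280 s × 2 bytes/sample × 2 ch = 291,840,000 bytes.
291,840,000 / 1,000,000 = 291.8 MB.

291.8 MB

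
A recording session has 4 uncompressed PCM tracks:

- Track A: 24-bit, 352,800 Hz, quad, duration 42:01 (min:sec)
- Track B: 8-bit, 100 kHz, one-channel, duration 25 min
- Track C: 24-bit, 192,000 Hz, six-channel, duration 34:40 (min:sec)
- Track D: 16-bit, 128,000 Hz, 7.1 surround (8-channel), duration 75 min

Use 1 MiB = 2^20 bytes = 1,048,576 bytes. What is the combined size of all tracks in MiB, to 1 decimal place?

Track A: 42:01 (min:sec) = 2,521 s; 352,800 × 2,521 × 3 × 4 = 10,672,905,600 bytes.
Track B: 25 min = 1,500 s; 100,000 × 1,500 × 1 × 1 = 150,000,000 bytes.
Track C: 34:40 (min:sec) = 2,080 s; 192,000 × 2,080 × 3 × 6 = 7,188,480,000 bytes.
Track D: 75 min = 4,500 s; 128,000 × 4,500 × 2 × 8 = 9,216,000,000 bytes.
Total = 27,227,385,600 bytes = 25966.1 MiB.

25966.1 MiB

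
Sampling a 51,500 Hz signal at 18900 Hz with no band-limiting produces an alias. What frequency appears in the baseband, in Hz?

Nyquist = 18,900/2 = 9,450 Hz; 51,500 Hz exceeds it.
Alias = |51,500 − 3×18,900| = |51,500 − 56,700| = 5,200 Hz.

5,200 Hz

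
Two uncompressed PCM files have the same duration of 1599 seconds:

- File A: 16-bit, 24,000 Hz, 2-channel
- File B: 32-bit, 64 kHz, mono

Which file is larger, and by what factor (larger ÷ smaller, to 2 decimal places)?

File B, by a factor of 2.67

File A: 24,000 × 2 × 2 = 96,000 bytes/s.
File B: 64,000 × 4 × 1 = 256,000 bytes/s.
File B is larger; ratio = 409,344,000 / 153,504,000 = 2.67.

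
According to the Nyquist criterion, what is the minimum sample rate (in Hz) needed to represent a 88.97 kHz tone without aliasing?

177,940 Hz

Minimum sample rate = 2 × 88,970 Hz = 177,940 Hz.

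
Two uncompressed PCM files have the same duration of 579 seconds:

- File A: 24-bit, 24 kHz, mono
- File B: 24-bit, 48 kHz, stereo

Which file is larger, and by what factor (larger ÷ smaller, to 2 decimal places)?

File A: 24,000 × 3 × 1 = 72,000 bytes/s.
File B: 48,000 × 3 × 2 = 288,000 bytes/s.
File B is larger; ratio = 166,752,000 / 41,688,000 = 4.00.

File B, by a factor of 4.00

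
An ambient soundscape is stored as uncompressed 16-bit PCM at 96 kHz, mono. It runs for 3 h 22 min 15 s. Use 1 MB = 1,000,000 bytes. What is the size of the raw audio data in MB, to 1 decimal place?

2329.9 MB

Duration = 3 h 22 min 15 s = 12,135 s.
Bytes = 96,000 samples/s × 12,135 s × 2 bytes/sample × 1 ch = 2,329,920,000 bytes.
2,329,920,000 / 1,000,000 = 2329.9 MB.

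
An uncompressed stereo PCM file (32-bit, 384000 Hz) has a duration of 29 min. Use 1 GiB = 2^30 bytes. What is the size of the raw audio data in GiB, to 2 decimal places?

4.98 GiB

Duration = 29 min = 1,740 s.
Bytes = 384,000 samples/s × 1,740 s × 4 bytes/sample × 2 ch = 5,345,280,000 bytes.
5,345,280,000 / 1,073,741,824 = 4.98 GiB.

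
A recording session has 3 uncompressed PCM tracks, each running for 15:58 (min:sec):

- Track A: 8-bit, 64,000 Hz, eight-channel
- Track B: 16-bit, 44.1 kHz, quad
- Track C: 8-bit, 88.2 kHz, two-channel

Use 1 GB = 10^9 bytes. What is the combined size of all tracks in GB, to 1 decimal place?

1.0 GB

15:58 (min:sec) = 958 s.
Track A: 64,000 × 958 × 1 × 8 = 490,496,000 bytes.
Track B: 44,100 × 958 × 2 × 4 = 337,982,400 bytes.
Track C: 88,200 × 958 × 1 × 2 = 168,991,200 bytes.
Total = 997,469,600 bytes = 1.0 GB.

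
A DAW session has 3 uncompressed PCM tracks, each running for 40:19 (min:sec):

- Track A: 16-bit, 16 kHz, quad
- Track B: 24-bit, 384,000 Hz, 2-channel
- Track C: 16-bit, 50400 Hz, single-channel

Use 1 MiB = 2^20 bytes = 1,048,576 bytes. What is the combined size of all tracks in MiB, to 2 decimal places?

5843.01 MiB

40:19 (min:sec) = 2,419 s.
Track A: 16,000 × 2,419 × 2 × 4 = 309,632,000 bytes.
Track B: 384,000 × 2,419 × 3 × 2 = 5,573,376,000 bytes.
Track C: 50,400 × 2,419 × 2 × 1 = 243,835,200 bytes.
Total = 6,126,843,200 bytes = 5843.01 MiB.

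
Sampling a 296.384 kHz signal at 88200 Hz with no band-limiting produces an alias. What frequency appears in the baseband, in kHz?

31.784 kHz

Nyquist = 88,200/2 = 44,100 Hz; 296,384 Hz exceeds it.
Alias = |296,384 − 3×88,200| = |296,384 − 264,600| = 31,784 Hz = 31.784 kHz.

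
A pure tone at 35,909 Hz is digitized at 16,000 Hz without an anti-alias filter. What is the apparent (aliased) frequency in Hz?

3,909 Hz

Nyquist = 16,000/2 = 8,000 Hz; 35,909 Hz exceeds it.
Alias = |35,909 − 2×16,000| = |35,909 − 32,000| = 3,909 Hz.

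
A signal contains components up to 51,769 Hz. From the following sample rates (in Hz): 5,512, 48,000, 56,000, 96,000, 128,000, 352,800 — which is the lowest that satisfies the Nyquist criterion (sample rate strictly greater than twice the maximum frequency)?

Need sample rate > 2 × 51,769 = 103,538 Hz.
Lowest listed rate above 103,538 Hz is 128,000 Hz.

128,000 Hz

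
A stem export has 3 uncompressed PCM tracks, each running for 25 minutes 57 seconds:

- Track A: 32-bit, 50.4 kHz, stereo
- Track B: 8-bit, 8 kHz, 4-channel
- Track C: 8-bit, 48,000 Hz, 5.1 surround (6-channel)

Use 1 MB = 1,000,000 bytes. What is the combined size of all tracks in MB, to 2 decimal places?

1126.02 MB

25 minutes 57 seconds = 1,557 s.
Track A: 50,400 × 1,557 × 4 × 2 = 627,782,400 bytes.
Track B: 8,000 × 1,557 × 1 × 4 = 49,824,000 bytes.
Track C: 48,000 × 1,557 × 1 × 6 = 448,416,000 bytes.
Total = 1,126,022,400 bytes = 1126.02 MB.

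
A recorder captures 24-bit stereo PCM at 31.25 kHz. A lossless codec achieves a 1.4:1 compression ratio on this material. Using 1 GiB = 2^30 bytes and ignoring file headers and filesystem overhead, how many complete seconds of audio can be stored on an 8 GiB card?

Uncompressed byte rate = 31,250 × 3 × 2 = 187,500 bytes/s.
After 1.4:1 compression, effective rate ≈ 133928.57 bytes/s.
Capacity = 8 × 1,073,741,824 = 8,589,934,592 bytes.
8,589,934,592 / effective rate ≈ 64138.18 s → 64,138 seconds.

64,138 seconds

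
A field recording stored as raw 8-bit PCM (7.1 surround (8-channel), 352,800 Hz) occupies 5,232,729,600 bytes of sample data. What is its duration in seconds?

Byte rate = 352,800 × 1 × 8 = 2,822,400 bytes/s.
Duration = 5,232,729,600 / 2,822,400 = 1,854 s.

1,854 seconds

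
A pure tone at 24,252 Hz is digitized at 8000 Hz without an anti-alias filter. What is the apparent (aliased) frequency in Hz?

Nyquist = 8,000/2 = 4,000 Hz; 24,252 Hz exceeds it.
Alias = |24,252 − 3×8,000| = |24,252 − 24,000| = 252 Hz.

252 Hz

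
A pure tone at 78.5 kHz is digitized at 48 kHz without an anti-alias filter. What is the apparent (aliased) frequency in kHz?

17.5 kHz

Nyquist = 48,000/2 = 24,000 Hz; 78,500 Hz exceeds it.
Alias = |78,500 − 2×48,000| = |78,500 − 96,000| = 17,500 Hz = 17.5 kHz.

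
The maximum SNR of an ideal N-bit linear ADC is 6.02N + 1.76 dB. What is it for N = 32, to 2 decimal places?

6.02 × 32 + 1.76 = 194.40 dB.

194.40 dB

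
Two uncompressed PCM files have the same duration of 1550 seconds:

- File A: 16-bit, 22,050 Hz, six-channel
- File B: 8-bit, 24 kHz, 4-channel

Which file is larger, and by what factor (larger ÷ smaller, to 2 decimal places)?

File A, by a factor of 2.76

File A: 22,050 × 2 × 6 = 264,600 bytes/s.
File B: 24,000 × 1 × 4 = 96,000 bytes/s.
File A is larger; ratio = 410,130,000 / 148,800,000 = 2.76.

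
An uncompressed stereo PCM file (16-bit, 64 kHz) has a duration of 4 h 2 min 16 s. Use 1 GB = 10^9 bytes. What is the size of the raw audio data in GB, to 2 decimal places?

3.72 GB

Duration = 4 h 2 min 16 s = 14,536 s.
Bytes = 64,000 samples/s × 14,536 s × 2 bytes/sample × 2 ch = 3,721,216,000 bytes.
3,721,216,000 / 1,000,000,000 = 3.72 GB.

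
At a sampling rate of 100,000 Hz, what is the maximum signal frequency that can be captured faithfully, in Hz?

Nyquist frequency = sample rate / 2 = 100,000 / 2 = 50,000 Hz.

50,000 Hz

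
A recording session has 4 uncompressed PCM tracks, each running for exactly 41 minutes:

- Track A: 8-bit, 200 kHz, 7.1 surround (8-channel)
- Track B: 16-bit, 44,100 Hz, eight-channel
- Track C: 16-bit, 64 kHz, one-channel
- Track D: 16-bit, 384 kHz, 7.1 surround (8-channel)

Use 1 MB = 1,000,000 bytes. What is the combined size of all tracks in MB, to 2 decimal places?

21100.90 MB

exactly 41 minutes = 2,460 s.
Track A: 200,000 × 2,460 × 1 × 8 = 3,936,000,000 bytes.
Track B: 44,100 × 2,460 × 2 × 8 = 1,735,776,000 bytes.
Track C: 64,000 × 2,460 × 2 × 1 = 314,880,000 bytes.
Track D: 384,000 × 2,460 × 2 × 8 = 15,114,240,000 bytes.
Total = 21,100,896,000 bytes = 21100.90 MB.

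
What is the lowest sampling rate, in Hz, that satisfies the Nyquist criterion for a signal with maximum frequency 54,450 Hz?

Minimum sample rate = 2 × 54,450 Hz = 108,900 Hz.

108,900 Hz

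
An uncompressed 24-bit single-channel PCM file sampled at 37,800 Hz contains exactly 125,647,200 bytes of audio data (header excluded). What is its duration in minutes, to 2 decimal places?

18.47 minutes

Byte rate = 37,800 × 3 × 1 = 113,400 bytes/s.
Duration = 125,647,200 / 113,400 = 1,108 s.
1,108 s / 60 = 18.47 minutes.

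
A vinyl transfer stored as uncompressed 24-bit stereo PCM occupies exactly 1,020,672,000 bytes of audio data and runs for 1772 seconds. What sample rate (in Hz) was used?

96,000 Hz

Bytes = sample_rate × seconds × bytes_per_sample × channels.
sample_rate = 1,020,672,000 / (1,772 × 3 × 2) = 1,020,672,000 / 10,632 = 96,000 Hz.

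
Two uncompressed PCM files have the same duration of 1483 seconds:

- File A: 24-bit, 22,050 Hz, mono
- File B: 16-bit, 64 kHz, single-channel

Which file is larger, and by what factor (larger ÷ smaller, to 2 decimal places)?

File B, by a factor of 1.93

File A: 22,050 × 3 × 1 = 66,150 bytes/s.
File B: 64,000 × 2 × 1 = 128,000 bytes/s.
File B is larger; ratio = 189,824,000 / 98,100,450 = 1.93.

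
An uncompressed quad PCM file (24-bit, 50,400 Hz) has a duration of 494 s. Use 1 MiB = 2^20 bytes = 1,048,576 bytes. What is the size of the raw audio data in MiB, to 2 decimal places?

Bytes = 50,400 samples/s × 494 s × 3 bytes/sample × 4 ch = 298,771,200 bytes.
298,771,200 / 1,048,576 = 284.93 MiB.

284.93 MiB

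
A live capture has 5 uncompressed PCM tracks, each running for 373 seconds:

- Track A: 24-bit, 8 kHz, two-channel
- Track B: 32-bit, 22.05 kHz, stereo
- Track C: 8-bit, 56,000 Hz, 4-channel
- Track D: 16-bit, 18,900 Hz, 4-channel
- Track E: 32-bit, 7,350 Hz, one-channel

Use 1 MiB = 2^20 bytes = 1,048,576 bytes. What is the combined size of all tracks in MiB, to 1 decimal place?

Track A: 8,000 × 373 × 3 × 2 = 17,904,000 bytes.
Track B: 22,050 × 373 × 4 × 2 = 65,797,200 bytes.
Track C: 56,000 × 373 × 1 × 4 = 83,552,000 bytes.
Track D: 18,900 × 373 × 2 × 4 = 56,397,600 bytes.
Track E: 7,350 × 373 × 4 × 1 = 10,966,200 bytes.
Total = 234,617,000 bytes = 223.7 MiB.

223.7 MiB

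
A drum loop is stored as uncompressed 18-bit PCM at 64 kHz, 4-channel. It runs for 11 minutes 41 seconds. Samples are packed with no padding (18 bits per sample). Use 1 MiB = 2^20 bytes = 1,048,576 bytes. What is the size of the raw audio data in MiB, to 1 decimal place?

385.1 MiB

Duration = 11 minutes 41 seconds = 701 s.
Bits = 64,000 × 701 × 18 × 4 = 3,230,208,000 bits = 403,776,000 bytes.
403,776,000 / 1,048,576 = 385.1 MiB.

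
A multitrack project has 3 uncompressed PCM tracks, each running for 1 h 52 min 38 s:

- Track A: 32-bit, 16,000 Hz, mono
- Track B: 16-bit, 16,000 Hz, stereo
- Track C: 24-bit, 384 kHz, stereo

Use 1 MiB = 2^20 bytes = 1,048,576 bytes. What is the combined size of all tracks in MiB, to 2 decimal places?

1 h 52 min 38 s = 6,758 s.
Track A: 16,000 × 6,758 × 4 × 1 = 432,512,000 bytes.
Track B: 16,000 × 6,758 × 2 × 2 = 432,512,000 bytes.
Track C: 384,000 × 6,758 × 3 × 2 = 15,570,432,000 bytes.
Total = 16,435,456,000 bytes = 15674.07 MiB.

15674.07 MiB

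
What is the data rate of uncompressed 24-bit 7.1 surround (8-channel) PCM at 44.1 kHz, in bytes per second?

Bit rate = 44,100 × 24 × 8 = 8,467,200 bits/s.
8,467,200 / 8 = 1,058,400 bytes/s.

1,058,400 bytes/s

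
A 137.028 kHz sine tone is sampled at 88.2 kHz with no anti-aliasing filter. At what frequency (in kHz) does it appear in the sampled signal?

39.372 kHz

Nyquist = 88,200/2 = 44,100 Hz; 137,028 Hz exceeds it.
Alias = |137,028 − 2×88,200| = |137,028 − 176,400| = 39,372 Hz = 39.372 kHz.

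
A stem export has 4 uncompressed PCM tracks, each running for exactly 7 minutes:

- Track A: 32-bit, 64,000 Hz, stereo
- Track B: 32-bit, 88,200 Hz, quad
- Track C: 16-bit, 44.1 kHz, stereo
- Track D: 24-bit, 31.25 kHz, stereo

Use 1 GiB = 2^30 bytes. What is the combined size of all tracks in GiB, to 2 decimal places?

exactly 7 minutes = 420 s.
Track A: 64,000 × 420 × 4 × 2 = 215,040,000 bytes.
Track B: 88,200 × 420 × 4 × 4 = 592,704,000 bytes.
Track C: 44,100 × 420 × 2 × 2 = 74,088,000 bytes.
Track D: 31,250 × 420 × 3 × 2 = 78,750,000 bytes.
Total = 960,582,000 bytes = 0.89 GiB.

0.89 GiB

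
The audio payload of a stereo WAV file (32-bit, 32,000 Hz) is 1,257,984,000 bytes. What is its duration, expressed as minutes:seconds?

Byte rate = 32,000 × 4 × 2 = 256,000 bytes/s.
Duration = 1,257,984,000 / 256,000 = 4,914 s.
4,914 s = 81:54.

81:54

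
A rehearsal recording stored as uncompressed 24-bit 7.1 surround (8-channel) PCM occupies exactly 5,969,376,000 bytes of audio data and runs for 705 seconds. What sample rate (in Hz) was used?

Bytes = sample_rate × seconds × bytes_per_sample × channels.
sample_rate = 5,969,376,000 / (705 × 3 × 8) = 5,969,376,000 / 16,920 = 352,800 Hz.

352,800 Hz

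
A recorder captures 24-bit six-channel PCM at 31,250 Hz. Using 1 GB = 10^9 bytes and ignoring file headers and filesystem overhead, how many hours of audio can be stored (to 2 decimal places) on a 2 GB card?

0.99 hours

Uncompressed byte rate = 31,250 × 3 × 6 = 562,500 bytes/s.
Capacity = 2 × 1,000,000,000 = 2,000,000,000 bytes.
2,000,000,000 / 562,500 ≈ 3555.56 s → 0.99 hours.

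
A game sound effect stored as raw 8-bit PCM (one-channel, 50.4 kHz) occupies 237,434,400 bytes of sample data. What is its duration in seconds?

4,711 seconds

Byte rate = 50,400 × 1 × 1 = 50,400 bytes/s.
Duration = 237,434,400 / 50,400 = 4,711 s.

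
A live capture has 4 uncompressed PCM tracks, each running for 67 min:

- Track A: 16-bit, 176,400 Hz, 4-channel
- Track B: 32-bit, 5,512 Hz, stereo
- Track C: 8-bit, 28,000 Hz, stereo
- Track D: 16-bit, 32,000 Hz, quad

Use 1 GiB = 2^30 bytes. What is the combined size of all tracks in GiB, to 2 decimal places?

67 min = 4,020 s.
Track A: 176,400 × 4,020 × 2 × 4 = 5,673,024,000 bytes.
Track B: 5,512 × 4,020 × 4 × 2 = 177,265,920 bytes.
Track C: 28,000 × 4,020 × 1 × 2 = 225,120,000 bytes.
Track D: 32,000 × 4,020 × 2 × 4 = 1,029,120,000 bytes.
Total = 7,104,529,920 bytes = 6.62 GiB.

6.62 GiB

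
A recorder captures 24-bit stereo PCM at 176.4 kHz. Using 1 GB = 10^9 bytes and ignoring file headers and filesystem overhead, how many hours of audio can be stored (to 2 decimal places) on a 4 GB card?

Uncompressed byte rate = 176,400 × 3 × 2 = 1,058,400 bytes/s.
Capacity = 4 × 1,000,000,000 = 4,000,000,000 bytes.
4,000,000,000 / 1,058,400 ≈ 3779.29 s → 1.05 hours.

1.05 hours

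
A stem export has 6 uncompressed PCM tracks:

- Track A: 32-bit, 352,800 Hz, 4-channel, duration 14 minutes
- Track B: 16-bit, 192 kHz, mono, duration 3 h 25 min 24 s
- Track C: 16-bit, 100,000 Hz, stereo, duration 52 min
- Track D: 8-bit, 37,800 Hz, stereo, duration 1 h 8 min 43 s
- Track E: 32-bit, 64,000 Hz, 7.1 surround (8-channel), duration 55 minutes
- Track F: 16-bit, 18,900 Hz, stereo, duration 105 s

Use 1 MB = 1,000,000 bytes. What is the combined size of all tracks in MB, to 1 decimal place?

Track A: 14 minutes = 840 s; 352,800 × 840 × 4 × 4 = 4,741,632,000 bytes.
Track B: 3 h 25 min 24 s = 12,324 s; 192,000 × 12,324 × 2 × 1 = 4,732,416,000 bytes.
Track C: 52 min = 3,120 s; 100,000 × 3,120 × 2 × 2 = 1,248,000,000 bytes.
Track D: 1 h 8 min 43 s = 4,123 s; 37,800 × 4,123 × 1 × 2 = 311,698,800 bytes.
Track E: 55 minutes = 3,300 s; 64,000 × 3,300 × 4 × 8 = 6,758,400,000 bytes.
Track F: 18,900 × 105 × 2 × 2 = 7,938,000 bytes.
Total = 17,800,084,800 bytes = 17800.1 MB.

17800.1 MB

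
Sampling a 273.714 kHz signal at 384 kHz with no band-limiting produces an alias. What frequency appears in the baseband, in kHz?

Nyquist = 384,000/2 = 192,000 Hz; 273,714 Hz exceeds it.
Alias = |273,714 − 1×384,000| = |273,714 − 384,000| = 110,286 Hz = 110.286 kHz.

110.286 kHz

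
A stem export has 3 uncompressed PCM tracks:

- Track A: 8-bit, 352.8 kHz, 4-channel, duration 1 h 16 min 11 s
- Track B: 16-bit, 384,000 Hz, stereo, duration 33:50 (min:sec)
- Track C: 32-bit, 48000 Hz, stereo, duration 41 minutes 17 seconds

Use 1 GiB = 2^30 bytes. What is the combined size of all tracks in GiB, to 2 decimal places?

Track A: 1 h 16 min 11 s = 4,571 s; 352,800 × 4,571 × 1 × 4 = 6,450,595,200 bytes.
Track B: 33:50 (min:sec) = 2,030 s; 384,000 × 2,030 × 2 × 2 = 3,118,080,000 bytes.
Track C: 41 minutes 17 seconds = 2,477 s; 48,000 × 2,477 × 4 × 2 = 951,168,000 bytes.
Total = 10,519,843,200 bytes = 9.80 GiB.

9.80 GiB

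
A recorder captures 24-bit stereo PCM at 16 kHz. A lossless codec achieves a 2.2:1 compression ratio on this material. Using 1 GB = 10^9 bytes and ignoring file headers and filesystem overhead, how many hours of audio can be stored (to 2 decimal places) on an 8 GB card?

Uncompressed byte rate = 16,000 × 3 × 2 = 96,000 bytes/s.
After 2.2:1 compression, effective rate ≈ 43636.36 bytes/s.
Capacity = 8 × 1,000,000,000 = 8,000,000,000 bytes.
8,000,000,000 / effective rate ≈ 183333.33 s → 50.93 hours.

50.93 hours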